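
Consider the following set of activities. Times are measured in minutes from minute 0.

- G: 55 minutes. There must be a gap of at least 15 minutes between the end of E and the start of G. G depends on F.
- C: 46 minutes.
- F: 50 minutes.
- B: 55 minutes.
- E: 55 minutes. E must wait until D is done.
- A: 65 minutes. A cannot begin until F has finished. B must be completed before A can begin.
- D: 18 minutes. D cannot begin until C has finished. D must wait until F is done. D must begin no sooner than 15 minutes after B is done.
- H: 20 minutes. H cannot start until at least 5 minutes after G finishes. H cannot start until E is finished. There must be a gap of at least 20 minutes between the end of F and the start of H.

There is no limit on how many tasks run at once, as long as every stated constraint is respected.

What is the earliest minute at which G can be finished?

Nothing blocks F, so it runs from minute 0 to minute 50.
C has no prerequisites, so it starts at minute 0 and finishes at minute 46.
B can start immediately at minute 0; it finishes at minute 55.
D has to wait for C (finishes minute 46); F (finishes minute 50); B (finishes minute 55, plus 15-minute gap → minute 70). The latest of these is minute 70, so D runs minute 70 to 70 + 18 = minute 88.
E cannot begin until D (finishes minute 88). It runs from minute 88 to 88 + 55 = minute 143.
G has to wait for E (finishes minute 143, plus 15-minute gap → minute 158); F (finishes minute 50). The latest of these is minute 158, so G runs minute 158 to 158 + 55 = minute 213.

213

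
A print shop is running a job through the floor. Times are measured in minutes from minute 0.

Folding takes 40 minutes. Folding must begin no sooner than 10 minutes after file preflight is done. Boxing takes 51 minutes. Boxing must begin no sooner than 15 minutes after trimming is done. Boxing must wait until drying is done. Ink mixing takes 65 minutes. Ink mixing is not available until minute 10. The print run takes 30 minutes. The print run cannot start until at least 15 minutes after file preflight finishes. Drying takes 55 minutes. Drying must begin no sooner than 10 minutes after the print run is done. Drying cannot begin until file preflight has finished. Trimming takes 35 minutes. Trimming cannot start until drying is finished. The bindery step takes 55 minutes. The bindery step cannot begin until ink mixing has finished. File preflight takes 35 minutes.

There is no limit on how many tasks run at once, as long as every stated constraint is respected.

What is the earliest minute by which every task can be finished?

246

After its own release at minute 10, ink mixing can start at minute 10 and finishes at minute 75.
The bindery step waits on ink mixing (finishes minute 75), so it starts at minute 75 and finishes at 75 + 55 = minute 130.
File preflight can start immediately at minute 0; it finishes at minute 35.
Folding waits on file preflight (finishes minute 35, plus 10-minute gap → minute 45), so it starts at minute 45 and finishes at 45 + 40 = minute 85.
After file preflight (finishes minute 35, plus 15-minute gap → minute 50), the print run can start at minute 50 and finishes at minute 80.
Drying cannot start until the print run (finishes minute 80, plus 10-minute gap → minute 90); file preflight (finishes minute 35). The controlling bound is minute 90, so drying finishes at 90 + 55 = minute 145.
After drying (finishes minute 145), trimming can start at minute 145 and finishes at minute 180.
Boxing has to wait for trimming (finishes minute 180, plus 15-minute gap → minute 195); drying (finishes minute 145). The latest of these is minute 195, so boxing runs minute 195 to 195 + 51 = minute 246.
All tasks are finished once the last one completes. Finish times: File preflight at 35, Ink mixing at 75, The print run at 80, Drying at 145, Trimming at 180, Folding at 85, The bindery step at 130, Boxing at 246. The latest is minute 246.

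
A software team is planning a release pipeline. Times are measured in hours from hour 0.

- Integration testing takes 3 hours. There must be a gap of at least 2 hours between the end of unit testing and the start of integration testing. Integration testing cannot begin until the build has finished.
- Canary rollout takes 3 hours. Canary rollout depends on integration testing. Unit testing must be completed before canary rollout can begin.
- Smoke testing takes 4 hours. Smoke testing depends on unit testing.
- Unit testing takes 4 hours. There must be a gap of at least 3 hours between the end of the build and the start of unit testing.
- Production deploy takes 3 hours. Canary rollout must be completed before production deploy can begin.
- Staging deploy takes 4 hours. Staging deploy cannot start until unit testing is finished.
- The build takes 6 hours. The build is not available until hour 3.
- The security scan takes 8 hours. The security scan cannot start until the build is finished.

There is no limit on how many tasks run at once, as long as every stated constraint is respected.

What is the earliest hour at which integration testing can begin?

After its own release at hour 3, the build can start at hour 3 and finishes at hour 9.
After the build (finishes hour 9, plus 3-hour gap → hour 12), unit testing can start at hour 12 and finishes at hour 16.
Integration testing waits on unit testing (finishes hour 16, plus 2-hour gap → hour 18); the build (finishes hour 9). The latest of these is hour 18, which is the earliest integration testing can start.

18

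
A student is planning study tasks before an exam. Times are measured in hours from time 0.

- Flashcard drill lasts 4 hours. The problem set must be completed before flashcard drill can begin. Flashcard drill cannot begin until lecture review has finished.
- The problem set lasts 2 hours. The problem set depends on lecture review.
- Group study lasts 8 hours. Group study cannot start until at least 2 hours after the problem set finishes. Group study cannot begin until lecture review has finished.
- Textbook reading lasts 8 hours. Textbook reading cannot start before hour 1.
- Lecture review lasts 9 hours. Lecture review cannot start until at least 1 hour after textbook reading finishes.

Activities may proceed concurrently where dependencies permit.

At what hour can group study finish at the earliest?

Textbook reading cannot begin until its own release at hour 1. It runs from hour 1 to 1 + 8 = hour 9.
Lecture review cannot begin until textbook reading (finishes hour 9, plus 1-hour gap → hour 10). It runs from hour 10 to 10 + 9 = hour 19.
The problem set waits on lecture review (finishes hour 19), so it starts at hour 19 and finishes at 19 + 2 = hour 21.
For group study: the problem set (finishes hour 21, plus 2-hour gap → hour 23); lecture review (finishes hour 19). Taking the maximum gives a start of hour 23, and it finishes at 23 + 8 = hour 31.

31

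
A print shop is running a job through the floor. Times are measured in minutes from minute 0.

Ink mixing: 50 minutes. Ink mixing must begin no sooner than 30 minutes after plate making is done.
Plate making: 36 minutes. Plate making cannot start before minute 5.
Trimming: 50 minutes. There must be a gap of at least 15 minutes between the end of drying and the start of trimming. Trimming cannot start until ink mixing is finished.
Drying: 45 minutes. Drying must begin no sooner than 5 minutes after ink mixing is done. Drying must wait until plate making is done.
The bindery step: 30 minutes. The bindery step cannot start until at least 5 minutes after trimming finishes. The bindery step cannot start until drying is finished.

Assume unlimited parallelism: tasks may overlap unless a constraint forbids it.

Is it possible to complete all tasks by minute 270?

No

After its own release at minute 5, plate making can start at minute 5 and finishes at minute 41.
After plate making (finishes minute 41, plus 30-minute gap → minute 71), ink mixing can start at minute 71 and finishes at minute 121.
Drying cannot start until ink mixing (finishes minute 121, plus 5-minute gap → minute 126); plate making (finishes minute 41). The controlling bound is minute 126, so drying finishes at 126 + 45 = minute 171.
Trimming cannot start until drying (finishes minute 171, plus 15-minute gap → minute 186); ink mixing (finishes minute 121). The controlling bound is minute 186, so trimming finishes at 186 + 50 = minute 236.
The bindery step cannot start until trimming (finishes minute 236, plus 5-minute gap → minute 241); drying (finishes minute 171). The controlling bound is minute 241, so the bindery step finishes at 241 + 30 = minute 271.
The earliest everything can be done is minute 271, which is after the deadline of 270, so it is not possible.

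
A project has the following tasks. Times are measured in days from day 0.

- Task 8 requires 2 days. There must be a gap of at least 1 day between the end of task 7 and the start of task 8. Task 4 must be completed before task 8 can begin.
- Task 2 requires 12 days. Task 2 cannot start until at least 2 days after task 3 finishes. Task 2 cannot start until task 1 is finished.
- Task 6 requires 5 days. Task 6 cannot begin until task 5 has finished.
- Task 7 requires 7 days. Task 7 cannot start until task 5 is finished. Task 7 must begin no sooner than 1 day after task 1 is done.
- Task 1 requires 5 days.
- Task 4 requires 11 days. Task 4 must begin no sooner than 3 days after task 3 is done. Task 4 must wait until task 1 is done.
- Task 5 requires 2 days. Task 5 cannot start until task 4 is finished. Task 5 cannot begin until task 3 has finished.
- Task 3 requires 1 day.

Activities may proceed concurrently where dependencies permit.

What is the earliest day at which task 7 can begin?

Task 3 has no prerequisites, so it starts at day 0 and finishes at day 1.
Task 1 has no prerequisites, so it starts at day 0 and finishes at day 5.
Task 4 needs all of task 3 (finishes day 1, plus 3-day gap → day 4); task 1 (finishes day 5). That puts its earliest start at day 5; it finishes at 5 + 11 = day 16.
Task 5 has to wait for task 4 (finishes day 16); task 3 (finishes day 1). The latest of these is day 16, so task 5 runs day 16 to 16 + 2 = day 18.
Task 7 waits on task 5 (finishes day 18); task 1 (finishes day 5, plus 1-day gap → day 6). The latest of these is day 18, which is the earliest task 7 can start.

18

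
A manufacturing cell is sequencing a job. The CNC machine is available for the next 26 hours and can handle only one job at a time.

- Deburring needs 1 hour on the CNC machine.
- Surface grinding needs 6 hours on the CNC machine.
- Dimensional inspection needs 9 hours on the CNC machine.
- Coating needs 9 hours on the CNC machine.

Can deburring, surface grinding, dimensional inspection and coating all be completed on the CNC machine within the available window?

Running back to back, the jobs need 1 + 6 + 9 + 9 = 25 hours on the CNC machine.
Since 25 ≤ 26, they fit within the window.

Yes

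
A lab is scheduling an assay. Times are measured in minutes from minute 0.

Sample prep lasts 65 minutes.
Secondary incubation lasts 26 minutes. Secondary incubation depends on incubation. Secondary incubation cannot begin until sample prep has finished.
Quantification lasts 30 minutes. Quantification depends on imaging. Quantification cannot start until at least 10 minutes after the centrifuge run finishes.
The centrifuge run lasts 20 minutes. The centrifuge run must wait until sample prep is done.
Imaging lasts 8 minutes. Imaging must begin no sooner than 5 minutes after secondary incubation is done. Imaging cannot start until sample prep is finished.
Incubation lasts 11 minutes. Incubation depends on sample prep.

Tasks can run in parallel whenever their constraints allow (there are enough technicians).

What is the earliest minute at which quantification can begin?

Sample prep has no prerequisites, so it starts at minute 0 and finishes at minute 65.
After sample prep (finishes minute 65), the centrifuge run can start at minute 65 and finishes at minute 85.
Incubation waits on sample prep (finishes minute 65), so it starts at minute 65 and finishes at 65 + 11 = minute 76.
Secondary incubation needs all of incubation (finishes minute 76); sample prep (finishes minute 65). That puts its earliest start at minute 76; it finishes at 76 + 26 = minute 102.
Imaging has to wait for secondary incubation (finishes minute 102, plus 5-minute gap → minute 107); sample prep (finishes minute 65). The latest of these is minute 107, so imaging runs minute 107 to 107 + 8 = minute 115.
Quantification waits on imaging (finishes minute 115); the centrifuge run (finishes minute 85, plus 10-minute gap → minute 95). The latest of these is minute 115, which is the earliest quantification can start.

115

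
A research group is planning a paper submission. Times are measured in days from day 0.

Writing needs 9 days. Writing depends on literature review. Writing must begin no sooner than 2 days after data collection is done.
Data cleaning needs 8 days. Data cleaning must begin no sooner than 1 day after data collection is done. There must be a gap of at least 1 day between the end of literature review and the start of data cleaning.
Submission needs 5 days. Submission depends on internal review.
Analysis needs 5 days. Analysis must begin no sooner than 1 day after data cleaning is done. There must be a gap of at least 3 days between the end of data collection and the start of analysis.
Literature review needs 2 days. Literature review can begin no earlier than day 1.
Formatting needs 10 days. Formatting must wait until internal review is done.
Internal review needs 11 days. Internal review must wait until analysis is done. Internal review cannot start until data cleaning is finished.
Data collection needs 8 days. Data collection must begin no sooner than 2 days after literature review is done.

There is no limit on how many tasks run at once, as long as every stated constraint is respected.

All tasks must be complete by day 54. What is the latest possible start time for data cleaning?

To finish by day 54, formatting (duration 10) must start no later than day 44.
Submission has no dependents, so it just needs to finish by day 54. Starting by 54 − 5 = day 49 achieves that.
Internal review feeds formatting (must start by day 44); submission (must start by day 49). Taking the minimum, internal review must finish by day 44 and start by 44 − 11 = day 33.
Since internal review (must start by day 33) depends on it, analysis must finish by day 33. Backing off its 5-day duration gives a latest start of day 28.
Data cleaning feeds analysis (must start by day 28, minus 1-day gap → day 27); internal review (must start by day 33). Taking the minimum, data cleaning must finish by day 27 and start by 27 − 8 = day 19.

19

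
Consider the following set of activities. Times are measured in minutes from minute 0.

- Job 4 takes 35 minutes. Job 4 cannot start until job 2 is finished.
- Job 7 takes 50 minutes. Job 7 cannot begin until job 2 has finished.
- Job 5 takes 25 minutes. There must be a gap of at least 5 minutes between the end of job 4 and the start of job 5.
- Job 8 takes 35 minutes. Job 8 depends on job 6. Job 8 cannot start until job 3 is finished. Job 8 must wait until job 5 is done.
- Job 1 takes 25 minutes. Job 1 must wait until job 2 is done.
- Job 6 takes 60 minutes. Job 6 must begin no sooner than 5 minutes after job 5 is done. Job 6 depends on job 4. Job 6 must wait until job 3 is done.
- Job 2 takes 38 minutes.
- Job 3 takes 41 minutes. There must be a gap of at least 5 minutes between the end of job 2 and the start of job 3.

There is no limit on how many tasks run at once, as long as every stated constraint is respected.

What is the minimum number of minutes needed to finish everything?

203

Nothing blocks job 2, so it runs from minute 0 to minute 38.
After job 2 (finishes minute 38), job 7 can start at minute 38 and finishes at minute 88.
Job 4 waits on job 2 (finishes minute 38), so it starts at minute 38 and finishes at 38 + 35 = minute 73.
Job 5 cannot begin until job 4 (finishes minute 73, plus 5-minute gap → minute 78). It runs from minute 78 to 78 + 25 = minute 103.
After job 2 (finishes minute 38, plus 5-minute gap → minute 43), job 3 can start at minute 43 and finishes at minute 84.
For job 6: job 5 (finishes minute 103, plus 5-minute gap → minute 108); job 4 (finishes minute 73); job 3 (finishes minute 84). Taking the maximum gives a start of minute 108, and it finishes at 108 + 60 = minute 168.
Job 8 needs all of job 6 (finishes minute 168); job 3 (finishes minute 84); job 5 (finishes minute 103). That puts its earliest start at minute 168; it finishes at 168 + 35 = minute 203.
Job 1 cannot begin until job 2 (finishes minute 38). It runs from minute 38 to 38 + 25 = minute 63.
All tasks are finished once the last one completes. Finish times: Job 1 at 63, Job 2 at 38, Job 3 at 84, Job 4 at 73, Job 5 at 103, Job 6 at 168, Job 7 at 88, Job 8 at 203. The latest is minute 203.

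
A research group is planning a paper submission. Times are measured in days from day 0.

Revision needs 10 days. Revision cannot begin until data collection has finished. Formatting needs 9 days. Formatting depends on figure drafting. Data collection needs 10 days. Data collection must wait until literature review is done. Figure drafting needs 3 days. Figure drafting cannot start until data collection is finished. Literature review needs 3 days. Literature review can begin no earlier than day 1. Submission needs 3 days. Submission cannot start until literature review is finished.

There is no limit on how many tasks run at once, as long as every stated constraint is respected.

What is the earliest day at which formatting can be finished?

26

Literature review cannot begin until its own release at day 1. It runs from day 1 to 1 + 3 = day 4.
Data collection waits on literature review (finishes day 4), so it starts at day 4 and finishes at 4 + 10 = day 14.
Figure drafting waits on data collection (finishes day 14), so it starts at day 14 and finishes at 14 + 3 = day 17.
After figure drafting (finishes day 17), formatting can start at day 17 and finishes at day 26.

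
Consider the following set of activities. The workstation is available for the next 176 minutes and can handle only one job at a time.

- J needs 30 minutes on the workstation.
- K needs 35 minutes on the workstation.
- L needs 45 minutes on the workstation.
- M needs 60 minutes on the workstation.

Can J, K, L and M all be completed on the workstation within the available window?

Running back to back, the jobs need 30 + 35 + 45 + 60 = 170 minutes on the workstation.
Since 170 ≤ 176, they fit within the window.

Yes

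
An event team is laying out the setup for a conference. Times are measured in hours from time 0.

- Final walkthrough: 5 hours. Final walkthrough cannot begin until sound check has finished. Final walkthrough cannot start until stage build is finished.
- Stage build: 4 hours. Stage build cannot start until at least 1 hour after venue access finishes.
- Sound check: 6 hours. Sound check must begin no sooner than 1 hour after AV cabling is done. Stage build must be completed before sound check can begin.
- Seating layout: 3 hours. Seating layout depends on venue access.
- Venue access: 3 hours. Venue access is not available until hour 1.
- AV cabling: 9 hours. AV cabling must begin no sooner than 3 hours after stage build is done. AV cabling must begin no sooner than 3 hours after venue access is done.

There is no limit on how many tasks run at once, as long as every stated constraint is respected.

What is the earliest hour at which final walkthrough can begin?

After its own release at hour 1, venue access can start at hour 1 and finishes at hour 4.
After venue access (finishes hour 4, plus 1-hour gap → hour 5), stage build can start at hour 5 and finishes at hour 9.
AV cabling has to wait for stage build (finishes hour 9, plus 3-hour gap → hour 12); venue access (finishes hour 4, plus 3-hour gap → hour 7). The latest of these is hour 12, so AV cabling runs hour 12 to 12 + 9 = hour 21.
For sound check: AV cabling (finishes hour 21, plus 1-hour gap → hour 22); stage build (finishes hour 9). Taking the maximum gives a start of hour 22, and it finishes at 22 + 6 = hour 28.
Final walkthrough waits on sound check (finishes hour 28); stage build (finishes hour 9). The latest of these is hour 28, which is the earliest final walkthrough can start.

28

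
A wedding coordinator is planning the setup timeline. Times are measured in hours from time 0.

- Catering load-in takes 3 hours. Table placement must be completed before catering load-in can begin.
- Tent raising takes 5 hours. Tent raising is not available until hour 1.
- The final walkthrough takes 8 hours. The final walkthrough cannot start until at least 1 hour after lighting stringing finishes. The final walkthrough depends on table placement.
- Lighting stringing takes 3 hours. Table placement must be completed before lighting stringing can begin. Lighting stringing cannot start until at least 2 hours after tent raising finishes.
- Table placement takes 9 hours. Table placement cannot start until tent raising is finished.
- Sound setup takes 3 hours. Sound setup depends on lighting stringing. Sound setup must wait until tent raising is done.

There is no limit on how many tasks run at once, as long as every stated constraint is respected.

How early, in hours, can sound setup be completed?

Tent raising waits on its own release at hour 1, so it starts at hour 1 and finishes at 1 + 5 = hour 6.
After tent raising (finishes hour 6), table placement can start at hour 6 and finishes at hour 15.
For lighting stringing: table placement (finishes hour 15); tent raising (finishes hour 6, plus 2-hour gap → hour 8). Taking the maximum gives a start of hour 15, and it finishes at 15 + 3 = hour 18.
For sound setup: lighting stringing (finishes hour 18); tent raising (finishes hour 6). Taking the maximum gives a start of hour 18, and it finishes at 18 + 3 = hour 21.

21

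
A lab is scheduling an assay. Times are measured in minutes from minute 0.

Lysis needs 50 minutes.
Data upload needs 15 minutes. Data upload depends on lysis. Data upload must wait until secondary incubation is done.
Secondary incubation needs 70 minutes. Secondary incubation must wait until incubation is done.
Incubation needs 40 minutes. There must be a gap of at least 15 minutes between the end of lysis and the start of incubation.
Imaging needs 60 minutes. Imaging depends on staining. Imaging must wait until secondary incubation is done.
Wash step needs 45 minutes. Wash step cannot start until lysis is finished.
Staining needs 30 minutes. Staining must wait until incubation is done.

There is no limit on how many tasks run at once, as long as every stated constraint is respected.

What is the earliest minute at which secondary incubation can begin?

105

Lysis has no prerequisites, so it starts at minute 0 and finishes at minute 50.
Incubation cannot begin until lysis (finishes minute 50, plus 15-minute gap → minute 65). It runs from minute 65 to 65 + 40 = minute 105.
Secondary incubation waits on incubation (finishes minute 105), so the earliest it can start is minute 105.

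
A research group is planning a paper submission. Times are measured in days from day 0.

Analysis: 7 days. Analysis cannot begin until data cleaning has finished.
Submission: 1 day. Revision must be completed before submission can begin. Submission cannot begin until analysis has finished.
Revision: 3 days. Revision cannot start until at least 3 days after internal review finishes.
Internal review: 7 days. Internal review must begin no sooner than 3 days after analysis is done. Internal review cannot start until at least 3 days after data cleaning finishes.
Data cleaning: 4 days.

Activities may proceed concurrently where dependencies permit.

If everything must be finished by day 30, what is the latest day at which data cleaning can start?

Nothing follows submission; the deadline of day 30 is its only limit. It must start by 30 − 1 = day 29.
Revision feeds into submission (must start by day 29); so revision must finish by day 29 and therefore start by day 26.
Since revision (must start by day 26, minus 3-day gap → day 23) depends on it, internal review must finish by day 23. Backing off its 7-day duration gives a latest start of day 16.
For analysis: internal review (must start by day 16, minus 3-day gap → day 13); submission (must start by day 29). The most restrictive is day 13; with a 7-day duration, analysis must start by day 6.
Data cleaning must finish in time for analysis (must start by day 6); internal review (must start by day 16, minus 3-day gap → day 13). The tightest is day 6, so data cleaning must start by 6 − 4 = day 2.

2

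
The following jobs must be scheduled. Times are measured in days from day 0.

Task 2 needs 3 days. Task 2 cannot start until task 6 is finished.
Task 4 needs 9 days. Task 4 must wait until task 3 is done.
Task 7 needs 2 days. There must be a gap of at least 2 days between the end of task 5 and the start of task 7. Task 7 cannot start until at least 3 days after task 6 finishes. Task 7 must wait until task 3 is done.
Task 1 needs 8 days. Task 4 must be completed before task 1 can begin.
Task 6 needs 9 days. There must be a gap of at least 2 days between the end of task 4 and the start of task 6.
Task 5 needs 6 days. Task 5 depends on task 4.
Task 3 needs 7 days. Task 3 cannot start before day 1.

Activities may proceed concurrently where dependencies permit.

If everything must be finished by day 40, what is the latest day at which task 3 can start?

Nothing follows task 1; the deadline of day 40 is its only limit. It must start by 40 − 8 = day 32.
To finish by day 40, task 7 (duration 2) must start no later than day 38.
Task 5 feeds into task 7 (must start by day 38, minus 2-day gap → day 36); so task 5 must finish by day 36 and therefore start by day 30.
Task 2 has no dependents, so it just needs to finish by day 40. Starting by 40 − 3 = day 37 achieves that.
Task 6 has several dependents: task 2 (must start by day 37); task 7 (must start by day 38, minus 3-day gap → day 35). The earliest of those limits is day 35, so task 6 must start by 35 − 9 = day 26.
Task 4 feeds task 1 (must start by day 32); task 5 (must start by day 30); task 6 (must start by day 26, minus 2-day gap → day 24). Taking the minimum, task 4 must finish by day 24 and start by 24 − 9 = day 15.
Task 3 must finish in time for task 4 (must start by day 15); task 7 (must start by day 38). The tightest is day 15, so task 3 must start by 15 − 7 = day 8.

8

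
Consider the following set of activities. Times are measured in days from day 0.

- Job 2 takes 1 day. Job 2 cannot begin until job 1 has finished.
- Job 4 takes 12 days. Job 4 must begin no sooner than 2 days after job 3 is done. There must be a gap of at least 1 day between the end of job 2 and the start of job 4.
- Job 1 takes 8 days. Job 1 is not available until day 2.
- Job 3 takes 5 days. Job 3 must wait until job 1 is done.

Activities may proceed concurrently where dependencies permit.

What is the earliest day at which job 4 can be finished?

Job 1 waits on its own release at day 2, so it starts at day 2 and finishes at 2 + 8 = day 10.
After job 1 (finishes day 10), job 3 can start at day 10 and finishes at day 15.
Job 2 cannot begin until job 1 (finishes day 10). It runs from day 10 to 10 + 1 = day 11.
Job 4 cannot start until job 3 (finishes day 15, plus 2-day gap → day 17); job 2 (finishes day 11, plus 1-day gap → day 12). The controlling bound is day 17, so job 4 finishes at 17 + 12 = day 29.

29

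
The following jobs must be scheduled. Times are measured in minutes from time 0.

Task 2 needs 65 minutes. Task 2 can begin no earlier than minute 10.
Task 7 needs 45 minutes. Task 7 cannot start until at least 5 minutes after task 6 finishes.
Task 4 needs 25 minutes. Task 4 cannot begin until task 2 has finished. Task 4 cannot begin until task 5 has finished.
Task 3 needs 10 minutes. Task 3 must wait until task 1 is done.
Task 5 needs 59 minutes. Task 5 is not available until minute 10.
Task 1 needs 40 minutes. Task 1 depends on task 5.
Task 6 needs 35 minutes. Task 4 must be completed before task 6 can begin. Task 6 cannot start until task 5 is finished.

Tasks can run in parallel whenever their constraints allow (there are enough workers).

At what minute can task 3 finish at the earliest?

After its own release at minute 10, task 5 can start at minute 10 and finishes at minute 69.
After task 5 (finishes minute 69), task 1 can start at minute 69 and finishes at minute 109.
Task 3 waits on task 1 (finishes minute 109), so it starts at minute 109 and finishes at 109 + 10 = minute 119.

119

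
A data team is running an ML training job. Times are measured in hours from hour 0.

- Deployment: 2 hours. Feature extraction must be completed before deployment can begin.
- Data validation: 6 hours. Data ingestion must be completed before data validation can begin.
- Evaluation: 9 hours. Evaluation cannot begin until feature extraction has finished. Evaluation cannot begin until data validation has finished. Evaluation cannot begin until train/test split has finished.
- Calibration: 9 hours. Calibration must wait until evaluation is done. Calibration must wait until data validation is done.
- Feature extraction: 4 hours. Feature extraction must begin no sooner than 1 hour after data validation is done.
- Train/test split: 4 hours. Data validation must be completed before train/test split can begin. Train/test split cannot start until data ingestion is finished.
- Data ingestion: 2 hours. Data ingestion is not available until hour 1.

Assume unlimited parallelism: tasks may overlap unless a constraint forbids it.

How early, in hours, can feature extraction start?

Data ingestion cannot begin until its own release at hour 1. It runs from hour 1 to 1 + 2 = hour 3.
After data ingestion (finishes hour 3), data validation can start at hour 3 and finishes at hour 9.
Feature extraction waits on data validation (finishes hour 9, plus 1-hour gap → hour 10), so the earliest it can start is hour 10.

10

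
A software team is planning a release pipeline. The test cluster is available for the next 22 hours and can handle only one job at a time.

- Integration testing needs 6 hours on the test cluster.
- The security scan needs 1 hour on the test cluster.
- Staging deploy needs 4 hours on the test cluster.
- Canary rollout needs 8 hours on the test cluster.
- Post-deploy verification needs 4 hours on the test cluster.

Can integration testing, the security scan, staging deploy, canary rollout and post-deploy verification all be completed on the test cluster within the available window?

Running back to back, the jobs need 6 + 1 + 4 + 8 + 4 = 23 hours on the test cluster.
Since 23 > 22, they cannot all fit.

No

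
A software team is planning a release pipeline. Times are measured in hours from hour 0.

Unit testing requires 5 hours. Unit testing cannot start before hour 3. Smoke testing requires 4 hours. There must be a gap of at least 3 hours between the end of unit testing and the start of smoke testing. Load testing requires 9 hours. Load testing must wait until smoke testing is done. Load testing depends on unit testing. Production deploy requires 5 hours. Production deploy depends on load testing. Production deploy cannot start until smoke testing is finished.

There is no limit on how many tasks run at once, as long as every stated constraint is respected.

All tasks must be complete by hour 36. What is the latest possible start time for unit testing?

Nothing follows production deploy; the deadline of hour 36 is its only limit. It must start by 36 − 5 = hour 31.
Load testing feeds into production deploy (must start by hour 31); so load testing must finish by hour 31 and therefore start by hour 22.
Smoke testing must finish in time for load testing (must start by hour 22); production deploy (must start by hour 31). The tightest is hour 22, so smoke testing must start by 22 − 4 = hour 18.
For unit testing: smoke testing (must start by hour 18, minus 3-hour gap → hour 15); load testing (must start by hour 22). The most restrictive is hour 15; with a 5-hour duration, unit testing must start by hour 10.

10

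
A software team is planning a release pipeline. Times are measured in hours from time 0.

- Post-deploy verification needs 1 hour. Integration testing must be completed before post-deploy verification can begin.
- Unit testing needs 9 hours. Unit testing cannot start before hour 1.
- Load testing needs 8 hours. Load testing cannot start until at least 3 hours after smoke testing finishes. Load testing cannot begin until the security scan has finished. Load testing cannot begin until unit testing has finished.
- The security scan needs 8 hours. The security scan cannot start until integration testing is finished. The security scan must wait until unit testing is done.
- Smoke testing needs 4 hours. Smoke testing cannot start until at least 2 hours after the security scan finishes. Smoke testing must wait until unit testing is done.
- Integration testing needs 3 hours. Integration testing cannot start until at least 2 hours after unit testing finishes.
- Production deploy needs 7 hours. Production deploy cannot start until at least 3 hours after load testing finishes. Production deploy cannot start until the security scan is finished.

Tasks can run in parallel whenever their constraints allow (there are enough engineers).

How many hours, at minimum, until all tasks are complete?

50

Unit testing waits on its own release at hour 1, so it starts at hour 1 and finishes at 1 + 9 = hour 10.
After unit testing (finishes hour 10, plus 2-hour gap → hour 12), integration testing can start at hour 12 and finishes at hour 15.
After integration testing (finishes hour 15), post-deploy verification can start at hour 15 and finishes at hour 16.
The security scan has to wait for integration testing (finishes hour 15); unit testing (finishes hour 10). The latest of these is hour 15, so the security scan runs hour 15 to 15 + 8 = hour 23.
Smoke testing has to wait for the security scan (finishes hour 23, plus 2-hour gap → hour 25); unit testing (finishes hour 10). The latest of these is hour 25, so smoke testing runs hour 25 to 25 + 4 = hour 29.
For load testing: smoke testing (finishes hour 29, plus 3-hour gap → hour 32); the security scan (finishes hour 23); unit testing (finishes hour 10). Taking the maximum gives a start of hour 32, and it finishes at 32 + 8 = hour 40.
Production deploy needs all of load testing (finishes hour 40, plus 3-hour gap → hour 43); the security scan (finishes hour 23). That puts its earliest start at hour 43; it finishes at 43 + 7 = hour 50.
All tasks are finished once the last one completes. Finish times: Unit testing at 10, Integration testing at 15, The security scan at 23, Smoke testing at 29, Load testing at 40, Production deploy at 50, Post-deploy verification at 16. The latest is hour 50.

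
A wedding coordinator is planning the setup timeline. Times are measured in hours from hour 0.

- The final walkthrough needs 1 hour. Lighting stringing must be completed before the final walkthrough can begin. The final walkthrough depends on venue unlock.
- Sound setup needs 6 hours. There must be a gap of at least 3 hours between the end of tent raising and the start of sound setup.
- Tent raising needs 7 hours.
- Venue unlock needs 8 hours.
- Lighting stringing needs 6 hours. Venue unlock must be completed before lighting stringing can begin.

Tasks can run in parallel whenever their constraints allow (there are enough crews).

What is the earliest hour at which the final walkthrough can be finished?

Nothing blocks venue unlock, so it runs from hour 0 to hour 8.
Lighting stringing waits on venue unlock (finishes hour 8), so it starts at hour 8 and finishes at 8 + 6 = hour 14.
The final walkthrough has to wait for lighting stringing (finishes hour 14); venue unlock (finishes hour 8). The latest of these is hour 14, so the final walkthrough runs hour 14 to 14 + 1 = hour 15.

15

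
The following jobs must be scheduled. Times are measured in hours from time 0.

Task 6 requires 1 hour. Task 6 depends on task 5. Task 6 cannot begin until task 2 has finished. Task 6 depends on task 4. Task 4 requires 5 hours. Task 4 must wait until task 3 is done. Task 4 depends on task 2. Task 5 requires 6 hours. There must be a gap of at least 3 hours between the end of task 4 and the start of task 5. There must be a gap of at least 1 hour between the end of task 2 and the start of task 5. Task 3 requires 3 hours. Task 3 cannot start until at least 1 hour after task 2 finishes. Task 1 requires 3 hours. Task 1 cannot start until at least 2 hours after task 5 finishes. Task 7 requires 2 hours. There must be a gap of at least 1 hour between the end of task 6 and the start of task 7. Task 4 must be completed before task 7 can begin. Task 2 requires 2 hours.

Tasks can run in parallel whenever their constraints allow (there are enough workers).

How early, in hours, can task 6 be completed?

Task 2 has no prerequisites, so it starts at hour 0 and finishes at hour 2.
Task 3 cannot begin until task 2 (finishes hour 2, plus 1-hour gap → hour 3). It runs from hour 3 to 3 + 3 = hour 6.
Task 4 needs all of task 3 (finishes hour 6); task 2 (finishes hour 2). That puts its earliest start at hour 6; it finishes at 6 + 5 = hour 11.
For task 5: task 4 (finishes hour 11, plus 3-hour gap → hour 14); task 2 (finishes hour 2, plus 1-hour gap → hour 3). Taking the maximum gives a start of hour 14, and it finishes at 14 + 6 = hour 20.
For task 6: task 5 (finishes hour 20); task 2 (finishes hour 2); task 4 (finishes hour 11). Taking the maximum gives a start of hour 20, and it finishes at 20 + 1 = hour 21.

21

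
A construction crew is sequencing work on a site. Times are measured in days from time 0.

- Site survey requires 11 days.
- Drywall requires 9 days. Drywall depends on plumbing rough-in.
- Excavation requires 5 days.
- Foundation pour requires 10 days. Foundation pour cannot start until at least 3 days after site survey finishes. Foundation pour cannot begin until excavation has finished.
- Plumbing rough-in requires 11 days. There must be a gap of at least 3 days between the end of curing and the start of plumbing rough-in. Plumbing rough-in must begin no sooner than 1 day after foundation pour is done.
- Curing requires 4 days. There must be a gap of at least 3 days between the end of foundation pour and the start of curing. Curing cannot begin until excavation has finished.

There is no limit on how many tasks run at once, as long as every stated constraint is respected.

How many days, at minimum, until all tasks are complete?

54

Nothing blocks excavation, so it runs from day 0 to day 5.
Site survey can start immediately at day 0; it finishes at day 11.
Foundation pour has to wait for site survey (finishes day 11, plus 3-day gap → day 14); excavation (finishes day 5). The latest of these is day 14, so foundation pour runs day 14 to 14 + 10 = day 24.
For curing: foundation pour (finishes day 24, plus 3-day gap → day 27); excavation (finishes day 5). Taking the maximum gives a start of day 27, and it finishes at 27 + 4 = day 31.
For plumbing rough-in: curing (finishes day 31, plus 3-day gap → day 34); foundation pour (finishes day 24, plus 1-day gap → day 25). Taking the maximum gives a start of day 34, and it finishes at 34 + 11 = day 45.
Drywall waits on plumbing rough-in (finishes day 45), so it starts at day 45 and finishes at 45 + 9 = day 54.
All tasks are finished once the last one completes. Finish times: Site survey at 11, Excavation at 5, Foundation pour at 24, Curing at 31, Plumbing rough-in at 45, Drywall at 54. The latest is day 54.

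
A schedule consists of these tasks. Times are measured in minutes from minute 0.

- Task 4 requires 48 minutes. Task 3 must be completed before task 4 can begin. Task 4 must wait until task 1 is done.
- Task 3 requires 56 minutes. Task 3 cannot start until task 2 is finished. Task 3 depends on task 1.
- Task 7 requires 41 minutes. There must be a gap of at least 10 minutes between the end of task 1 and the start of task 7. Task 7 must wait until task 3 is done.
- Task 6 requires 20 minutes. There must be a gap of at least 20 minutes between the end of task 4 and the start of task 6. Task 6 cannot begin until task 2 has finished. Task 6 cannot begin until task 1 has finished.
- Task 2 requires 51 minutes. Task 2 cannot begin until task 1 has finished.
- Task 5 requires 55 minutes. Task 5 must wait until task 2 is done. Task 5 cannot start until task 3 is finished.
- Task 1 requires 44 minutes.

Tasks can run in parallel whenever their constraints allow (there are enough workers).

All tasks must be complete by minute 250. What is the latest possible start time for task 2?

Task 6 must finish by minute 250; it takes 20 minutes, so it must start by 250 − 20 = minute 230.
Since task 6 (must start by minute 230, minus 20-minute gap → minute 210) depends on it, task 4 must finish by minute 210. Backing off its 48-minute duration gives a latest start of minute 162.
To finish by minute 250, task 5 (duration 55) must start no later than minute 195.
Nothing follows task 7; the deadline of minute 250 is its only limit. It must start by 250 − 41 = minute 209.
Task 3 must finish in time for task 4 (must start by minute 162); task 5 (must start by minute 195); task 7 (must start by minute 209). The tightest is minute 162, so task 3 must start by 162 − 56 = minute 106.
For task 2: task 3 (must start by minute 106); task 5 (must start by minute 195); task 6 (must start by minute 230). The most restrictive is minute 106; with a 51-minute duration, task 2 must start by minute 55.

55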